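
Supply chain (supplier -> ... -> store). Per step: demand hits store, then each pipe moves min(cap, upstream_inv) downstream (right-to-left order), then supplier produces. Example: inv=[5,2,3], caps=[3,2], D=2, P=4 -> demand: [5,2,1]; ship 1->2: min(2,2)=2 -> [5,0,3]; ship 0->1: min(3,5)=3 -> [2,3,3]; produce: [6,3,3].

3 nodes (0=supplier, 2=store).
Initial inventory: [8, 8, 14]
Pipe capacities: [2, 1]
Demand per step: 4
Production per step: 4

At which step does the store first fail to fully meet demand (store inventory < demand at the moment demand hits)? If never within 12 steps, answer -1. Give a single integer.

Step 1: demand=4,sold=4 ship[1->2]=1 ship[0->1]=2 prod=4 -> [10 9 11]
Step 2: demand=4,sold=4 ship[1->2]=1 ship[0->1]=2 prod=4 -> [12 10 8]
Step 3: demand=4,sold=4 ship[1->2]=1 ship[0->1]=2 prod=4 -> [14 11 5]
Step 4: demand=4,sold=4 ship[1->2]=1 ship[0->1]=2 prod=4 -> [16 12 2]
Step 5: demand=4,sold=2 ship[1->2]=1 ship[0->1]=2 prod=4 -> [18 13 1]
Step 6: demand=4,sold=1 ship[1->2]=1 ship[0->1]=2 prod=4 -> [20 14 1]
Step 7: demand=4,sold=1 ship[1->2]=1 ship[0->1]=2 prod=4 -> [22 15 1]
Step 8: demand=4,sold=1 ship[1->2]=1 ship[0->1]=2 prod=4 -> [24 16 1]
Step 9: demand=4,sold=1 ship[1->2]=1 ship[0->1]=2 prod=4 -> [26 17 1]
Step 10: demand=4,sold=1 ship[1->2]=1 ship[0->1]=2 prod=4 -> [28 18 1]
Step 11: demand=4,sold=1 ship[1->2]=1 ship[0->1]=2 prod=4 -> [30 19 1]
Step 12: demand=4,sold=1 ship[1->2]=1 ship[0->1]=2 prod=4 -> [32 20 1]
First stockout at step 5

5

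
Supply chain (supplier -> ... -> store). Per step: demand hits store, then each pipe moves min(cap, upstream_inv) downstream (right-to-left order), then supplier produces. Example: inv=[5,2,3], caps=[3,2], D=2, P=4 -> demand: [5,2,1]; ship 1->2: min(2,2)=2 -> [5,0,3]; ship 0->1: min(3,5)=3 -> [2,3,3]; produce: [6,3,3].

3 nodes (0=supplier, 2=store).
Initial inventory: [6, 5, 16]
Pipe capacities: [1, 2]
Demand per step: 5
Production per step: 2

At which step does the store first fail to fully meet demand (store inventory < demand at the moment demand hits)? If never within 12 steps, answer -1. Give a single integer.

Step 1: demand=5,sold=5 ship[1->2]=2 ship[0->1]=1 prod=2 -> [7 4 13]
Step 2: demand=5,sold=5 ship[1->2]=2 ship[0->1]=1 prod=2 -> [8 3 10]
Step 3: demand=5,sold=5 ship[1->2]=2 ship[0->1]=1 prod=2 -> [9 2 7]
Step 4: demand=5,sold=5 ship[1->2]=2 ship[0->1]=1 prod=2 -> [10 1 4]
Step 5: demand=5,sold=4 ship[1->2]=1 ship[0->1]=1 prod=2 -> [11 1 1]
Step 6: demand=5,sold=1 ship[1->2]=1 ship[0->1]=1 prod=2 -> [12 1 1]
Step 7: demand=5,sold=1 ship[1->2]=1 ship[0->1]=1 prod=2 -> [13 1 1]
Step 8: demand=5,sold=1 ship[1->2]=1 ship[0->1]=1 prod=2 -> [14 1 1]
Step 9: demand=5,sold=1 ship[1->2]=1 ship[0->1]=1 prod=2 -> [15 1 1]
Step 10: demand=5,sold=1 ship[1->2]=1 ship[0->1]=1 prod=2 -> [16 1 1]
Step 11: demand=5,sold=1 ship[1->2]=1 ship[0->1]=1 prod=2 -> [17 1 1]
Step 12: demand=5,sold=1 ship[1->2]=1 ship[0->1]=1 prod=2 -> [18 1 1]
First stockout at step 5

5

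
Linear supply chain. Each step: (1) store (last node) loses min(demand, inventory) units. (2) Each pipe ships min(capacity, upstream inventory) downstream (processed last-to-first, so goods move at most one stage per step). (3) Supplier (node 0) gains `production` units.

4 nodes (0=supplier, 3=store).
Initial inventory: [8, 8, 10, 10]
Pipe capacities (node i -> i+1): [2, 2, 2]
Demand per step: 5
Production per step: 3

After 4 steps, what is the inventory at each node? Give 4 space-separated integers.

Step 1: demand=5,sold=5 ship[2->3]=2 ship[1->2]=2 ship[0->1]=2 prod=3 -> inv=[9 8 10 7]
Step 2: demand=5,sold=5 ship[2->3]=2 ship[1->2]=2 ship[0->1]=2 prod=3 -> inv=[10 8 10 4]
Step 3: demand=5,sold=4 ship[2->3]=2 ship[1->2]=2 ship[0->1]=2 prod=3 -> inv=[11 8 10 2]
Step 4: demand=5,sold=2 ship[2->3]=2 ship[1->2]=2 ship[0->1]=2 prod=3 -> inv=[12 8 10 2]

12 8 10 2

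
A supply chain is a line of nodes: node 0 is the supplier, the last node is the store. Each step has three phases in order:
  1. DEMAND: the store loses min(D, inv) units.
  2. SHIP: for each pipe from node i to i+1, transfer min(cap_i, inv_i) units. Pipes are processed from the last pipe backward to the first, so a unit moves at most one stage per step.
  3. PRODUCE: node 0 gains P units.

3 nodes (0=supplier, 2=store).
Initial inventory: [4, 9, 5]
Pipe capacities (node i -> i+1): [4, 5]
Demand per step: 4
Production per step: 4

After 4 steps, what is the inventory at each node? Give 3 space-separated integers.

Step 1: demand=4,sold=4 ship[1->2]=5 ship[0->1]=4 prod=4 -> inv=[4 8 6]
Step 2: demand=4,sold=4 ship[1->2]=5 ship[0->1]=4 prod=4 -> inv=[4 7 7]
Step 3: demand=4,sold=4 ship[1->2]=5 ship[0->1]=4 prod=4 -> inv=[4 6 8]
Step 4: demand=4,sold=4 ship[1->2]=5 ship[0->1]=4 prod=4 -> inv=[4 5 9]

4 5 9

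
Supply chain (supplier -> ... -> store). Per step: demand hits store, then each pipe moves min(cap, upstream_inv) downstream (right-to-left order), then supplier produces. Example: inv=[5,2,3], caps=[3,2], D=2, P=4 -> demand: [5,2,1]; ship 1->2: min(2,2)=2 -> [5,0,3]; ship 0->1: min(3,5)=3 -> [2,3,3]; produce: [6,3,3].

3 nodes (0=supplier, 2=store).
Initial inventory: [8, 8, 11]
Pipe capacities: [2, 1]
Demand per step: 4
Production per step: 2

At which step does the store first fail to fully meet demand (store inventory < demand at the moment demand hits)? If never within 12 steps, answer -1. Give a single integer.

Step 1: demand=4,sold=4 ship[1->2]=1 ship[0->1]=2 prod=2 -> [8 9 8]
Step 2: demand=4,sold=4 ship[1->2]=1 ship[0->1]=2 prod=2 -> [8 10 5]
Step 3: demand=4,sold=4 ship[1->2]=1 ship[0->1]=2 prod=2 -> [8 11 2]
Step 4: demand=4,sold=2 ship[1->2]=1 ship[0->1]=2 prod=2 -> [8 12 1]
Step 5: demand=4,sold=1 ship[1->2]=1 ship[0->1]=2 prod=2 -> [8 13 1]
Step 6: demand=4,sold=1 ship[1->2]=1 ship[0->1]=2 prod=2 -> [8 14 1]
Step 7: demand=4,sold=1 ship[1->2]=1 ship[0->1]=2 prod=2 -> [8 15 1]
Step 8: demand=4,sold=1 ship[1->2]=1 ship[0->1]=2 prod=2 -> [8 16 1]
Step 9: demand=4,sold=1 ship[1->2]=1 ship[0->1]=2 prod=2 -> [8 17 1]
Step 10: demand=4,sold=1 ship[1->2]=1 ship[0->1]=2 prod=2 -> [8 18 1]
Step 11: demand=4,sold=1 ship[1->2]=1 ship[0->1]=2 prod=2 -> [8 19 1]
Step 12: demand=4,sold=1 ship[1->2]=1 ship[0->1]=2 prod=2 -> [8 20 1]
First stockout at step 4

4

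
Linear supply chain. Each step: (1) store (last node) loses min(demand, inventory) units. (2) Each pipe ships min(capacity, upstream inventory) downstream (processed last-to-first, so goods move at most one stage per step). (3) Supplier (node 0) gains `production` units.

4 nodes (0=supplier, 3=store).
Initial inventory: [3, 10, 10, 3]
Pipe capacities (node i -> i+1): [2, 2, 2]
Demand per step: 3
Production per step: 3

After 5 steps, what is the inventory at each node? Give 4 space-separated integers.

Step 1: demand=3,sold=3 ship[2->3]=2 ship[1->2]=2 ship[0->1]=2 prod=3 -> inv=[4 10 10 2]
Step 2: demand=3,sold=2 ship[2->3]=2 ship[1->2]=2 ship[0->1]=2 prod=3 -> inv=[5 10 10 2]
Step 3: demand=3,sold=2 ship[2->3]=2 ship[1->2]=2 ship[0->1]=2 prod=3 -> inv=[6 10 10 2]
Step 4: demand=3,sold=2 ship[2->3]=2 ship[1->2]=2 ship[0->1]=2 prod=3 -> inv=[7 10 10 2]
Step 5: demand=3,sold=2 ship[2->3]=2 ship[1->2]=2 ship[0->1]=2 prod=3 -> inv=[8 10 10 2]

8 10 10 2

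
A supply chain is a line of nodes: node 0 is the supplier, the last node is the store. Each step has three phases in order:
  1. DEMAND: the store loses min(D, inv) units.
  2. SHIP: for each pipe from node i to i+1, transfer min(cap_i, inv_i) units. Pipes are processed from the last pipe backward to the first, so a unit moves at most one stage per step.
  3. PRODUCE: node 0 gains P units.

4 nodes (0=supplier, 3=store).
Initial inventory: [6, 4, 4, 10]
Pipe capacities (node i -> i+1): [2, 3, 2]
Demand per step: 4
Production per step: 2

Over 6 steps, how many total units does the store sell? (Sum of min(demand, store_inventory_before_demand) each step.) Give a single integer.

Answer: 20

Derivation:
Step 1: sold=4 (running total=4) -> [6 3 5 8]
Step 2: sold=4 (running total=8) -> [6 2 6 6]
Step 3: sold=4 (running total=12) -> [6 2 6 4]
Step 4: sold=4 (running total=16) -> [6 2 6 2]
Step 5: sold=2 (running total=18) -> [6 2 6 2]
Step 6: sold=2 (running total=20) -> [6 2 6 2]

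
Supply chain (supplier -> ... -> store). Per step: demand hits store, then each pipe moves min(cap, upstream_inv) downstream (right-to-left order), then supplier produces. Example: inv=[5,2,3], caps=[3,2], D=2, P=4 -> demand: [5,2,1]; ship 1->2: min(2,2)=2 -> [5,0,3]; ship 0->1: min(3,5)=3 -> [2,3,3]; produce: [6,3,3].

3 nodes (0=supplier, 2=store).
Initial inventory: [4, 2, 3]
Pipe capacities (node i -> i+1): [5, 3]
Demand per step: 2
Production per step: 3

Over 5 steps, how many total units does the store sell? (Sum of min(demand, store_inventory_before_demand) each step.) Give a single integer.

Step 1: sold=2 (running total=2) -> [3 4 3]
Step 2: sold=2 (running total=4) -> [3 4 4]
Step 3: sold=2 (running total=6) -> [3 4 5]
Step 4: sold=2 (running total=8) -> [3 4 6]
Step 5: sold=2 (running total=10) -> [3 4 7]

Answer: 10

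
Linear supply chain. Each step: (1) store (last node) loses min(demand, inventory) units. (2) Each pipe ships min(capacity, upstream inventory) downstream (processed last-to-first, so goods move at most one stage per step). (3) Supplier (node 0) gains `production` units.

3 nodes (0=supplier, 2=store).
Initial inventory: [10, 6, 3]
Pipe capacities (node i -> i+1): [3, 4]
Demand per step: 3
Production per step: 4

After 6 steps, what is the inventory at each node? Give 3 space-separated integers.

Step 1: demand=3,sold=3 ship[1->2]=4 ship[0->1]=3 prod=4 -> inv=[11 5 4]
Step 2: demand=3,sold=3 ship[1->2]=4 ship[0->1]=3 prod=4 -> inv=[12 4 5]
Step 3: demand=3,sold=3 ship[1->2]=4 ship[0->1]=3 prod=4 -> inv=[13 3 6]
Step 4: demand=3,sold=3 ship[1->2]=3 ship[0->1]=3 prod=4 -> inv=[14 3 6]
Step 5: demand=3,sold=3 ship[1->2]=3 ship[0->1]=3 prod=4 -> inv=[15 3 6]
Step 6: demand=3,sold=3 ship[1->2]=3 ship[0->1]=3 prod=4 -> inv=[16 3 6]

16 3 6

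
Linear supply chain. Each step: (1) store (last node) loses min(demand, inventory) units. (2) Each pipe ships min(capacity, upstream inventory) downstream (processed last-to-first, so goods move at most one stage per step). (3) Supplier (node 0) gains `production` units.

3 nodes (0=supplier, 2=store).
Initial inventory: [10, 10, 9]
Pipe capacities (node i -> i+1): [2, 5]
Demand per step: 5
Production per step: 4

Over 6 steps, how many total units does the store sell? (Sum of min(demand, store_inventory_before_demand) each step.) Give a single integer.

Answer: 27

Derivation:
Step 1: sold=5 (running total=5) -> [12 7 9]
Step 2: sold=5 (running total=10) -> [14 4 9]
Step 3: sold=5 (running total=15) -> [16 2 8]
Step 4: sold=5 (running total=20) -> [18 2 5]
Step 5: sold=5 (running total=25) -> [20 2 2]
Step 6: sold=2 (running total=27) -> [22 2 2]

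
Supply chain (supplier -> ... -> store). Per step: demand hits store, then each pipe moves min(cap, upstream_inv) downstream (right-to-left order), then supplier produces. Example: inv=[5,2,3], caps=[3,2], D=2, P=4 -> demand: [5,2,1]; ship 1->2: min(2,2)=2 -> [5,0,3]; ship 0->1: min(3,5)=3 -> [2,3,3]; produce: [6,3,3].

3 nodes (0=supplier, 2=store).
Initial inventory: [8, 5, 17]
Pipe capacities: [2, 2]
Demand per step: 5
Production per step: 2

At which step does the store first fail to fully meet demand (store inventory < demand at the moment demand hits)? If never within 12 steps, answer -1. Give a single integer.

Step 1: demand=5,sold=5 ship[1->2]=2 ship[0->1]=2 prod=2 -> [8 5 14]
Step 2: demand=5,sold=5 ship[1->2]=2 ship[0->1]=2 prod=2 -> [8 5 11]
Step 3: demand=5,sold=5 ship[1->2]=2 ship[0->1]=2 prod=2 -> [8 5 8]
Step 4: demand=5,sold=5 ship[1->2]=2 ship[0->1]=2 prod=2 -> [8 5 5]
Step 5: demand=5,sold=5 ship[1->2]=2 ship[0->1]=2 prod=2 -> [8 5 2]
Step 6: demand=5,sold=2 ship[1->2]=2 ship[0->1]=2 prod=2 -> [8 5 2]
Step 7: demand=5,sold=2 ship[1->2]=2 ship[0->1]=2 prod=2 -> [8 5 2]
Step 8: demand=5,sold=2 ship[1->2]=2 ship[0->1]=2 prod=2 -> [8 5 2]
Step 9: demand=5,sold=2 ship[1->2]=2 ship[0->1]=2 prod=2 -> [8 5 2]
Step 10: demand=5,sold=2 ship[1->2]=2 ship[0->1]=2 prod=2 -> [8 5 2]
Step 11: demand=5,sold=2 ship[1->2]=2 ship[0->1]=2 prod=2 -> [8 5 2]
Step 12: demand=5,sold=2 ship[1->2]=2 ship[0->1]=2 prod=2 -> [8 5 2]
First stockout at step 6

6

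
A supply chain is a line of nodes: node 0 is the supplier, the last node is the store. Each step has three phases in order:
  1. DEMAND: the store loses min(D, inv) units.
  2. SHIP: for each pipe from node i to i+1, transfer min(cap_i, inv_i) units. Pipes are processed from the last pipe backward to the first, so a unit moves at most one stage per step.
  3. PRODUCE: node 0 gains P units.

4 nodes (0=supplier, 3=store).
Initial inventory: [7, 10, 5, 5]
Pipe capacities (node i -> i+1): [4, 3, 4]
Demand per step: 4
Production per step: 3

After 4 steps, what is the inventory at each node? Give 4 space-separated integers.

Step 1: demand=4,sold=4 ship[2->3]=4 ship[1->2]=3 ship[0->1]=4 prod=3 -> inv=[6 11 4 5]
Step 2: demand=4,sold=4 ship[2->3]=4 ship[1->2]=3 ship[0->1]=4 prod=3 -> inv=[5 12 3 5]
Step 3: demand=4,sold=4 ship[2->3]=3 ship[1->2]=3 ship[0->1]=4 prod=3 -> inv=[4 13 3 4]
Step 4: demand=4,sold=4 ship[2->3]=3 ship[1->2]=3 ship[0->1]=4 prod=3 -> inv=[3 14 3 3]

3 14 3 3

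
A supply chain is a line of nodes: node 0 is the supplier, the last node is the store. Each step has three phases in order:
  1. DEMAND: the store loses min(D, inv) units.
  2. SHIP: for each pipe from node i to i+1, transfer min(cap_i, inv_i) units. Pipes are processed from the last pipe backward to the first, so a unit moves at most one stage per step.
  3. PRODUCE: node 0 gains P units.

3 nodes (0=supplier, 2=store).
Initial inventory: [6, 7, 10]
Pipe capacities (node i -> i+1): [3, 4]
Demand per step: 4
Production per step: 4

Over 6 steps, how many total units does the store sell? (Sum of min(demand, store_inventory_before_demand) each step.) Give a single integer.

Answer: 24

Derivation:
Step 1: sold=4 (running total=4) -> [7 6 10]
Step 2: sold=4 (running total=8) -> [8 5 10]
Step 3: sold=4 (running total=12) -> [9 4 10]
Step 4: sold=4 (running total=16) -> [10 3 10]
Step 5: sold=4 (running total=20) -> [11 3 9]
Step 6: sold=4 (running total=24) -> [12 3 8]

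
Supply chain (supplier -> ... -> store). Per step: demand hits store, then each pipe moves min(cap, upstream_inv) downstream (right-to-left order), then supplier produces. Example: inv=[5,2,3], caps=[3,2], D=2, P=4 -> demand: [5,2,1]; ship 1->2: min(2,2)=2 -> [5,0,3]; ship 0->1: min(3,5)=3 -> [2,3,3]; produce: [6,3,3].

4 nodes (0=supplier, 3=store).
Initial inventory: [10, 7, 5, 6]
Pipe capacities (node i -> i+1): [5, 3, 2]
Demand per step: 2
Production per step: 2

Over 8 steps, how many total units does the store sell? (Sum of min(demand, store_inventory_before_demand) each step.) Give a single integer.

Step 1: sold=2 (running total=2) -> [7 9 6 6]
Step 2: sold=2 (running total=4) -> [4 11 7 6]
Step 3: sold=2 (running total=6) -> [2 12 8 6]
Step 4: sold=2 (running total=8) -> [2 11 9 6]
Step 5: sold=2 (running total=10) -> [2 10 10 6]
Step 6: sold=2 (running total=12) -> [2 9 11 6]
Step 7: sold=2 (running total=14) -> [2 8 12 6]
Step 8: sold=2 (running total=16) -> [2 7 13 6]

Answer: 16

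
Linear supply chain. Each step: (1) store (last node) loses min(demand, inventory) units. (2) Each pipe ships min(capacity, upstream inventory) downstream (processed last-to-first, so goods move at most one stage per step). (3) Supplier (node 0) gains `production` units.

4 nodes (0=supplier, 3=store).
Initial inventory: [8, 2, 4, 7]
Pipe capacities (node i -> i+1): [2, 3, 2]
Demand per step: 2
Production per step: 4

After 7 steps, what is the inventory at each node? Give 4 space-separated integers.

Step 1: demand=2,sold=2 ship[2->3]=2 ship[1->2]=2 ship[0->1]=2 prod=4 -> inv=[10 2 4 7]
Step 2: demand=2,sold=2 ship[2->3]=2 ship[1->2]=2 ship[0->1]=2 prod=4 -> inv=[12 2 4 7]
Step 3: demand=2,sold=2 ship[2->3]=2 ship[1->2]=2 ship[0->1]=2 prod=4 -> inv=[14 2 4 7]
Step 4: demand=2,sold=2 ship[2->3]=2 ship[1->2]=2 ship[0->1]=2 prod=4 -> inv=[16 2 4 7]
Step 5: demand=2,sold=2 ship[2->3]=2 ship[1->2]=2 ship[0->1]=2 prod=4 -> inv=[18 2 4 7]
Step 6: demand=2,sold=2 ship[2->3]=2 ship[1->2]=2 ship[0->1]=2 prod=4 -> inv=[20 2 4 7]
Step 7: demand=2,sold=2 ship[2->3]=2 ship[1->2]=2 ship[0->1]=2 prod=4 -> inv=[22 2 4 7]

22 2 4 7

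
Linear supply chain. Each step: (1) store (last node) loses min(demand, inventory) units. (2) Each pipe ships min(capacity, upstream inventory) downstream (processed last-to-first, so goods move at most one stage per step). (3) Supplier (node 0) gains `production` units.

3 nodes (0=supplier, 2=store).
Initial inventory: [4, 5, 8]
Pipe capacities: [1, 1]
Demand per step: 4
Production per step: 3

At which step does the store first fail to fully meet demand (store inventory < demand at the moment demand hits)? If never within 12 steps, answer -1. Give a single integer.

Step 1: demand=4,sold=4 ship[1->2]=1 ship[0->1]=1 prod=3 -> [6 5 5]
Step 2: demand=4,sold=4 ship[1->2]=1 ship[0->1]=1 prod=3 -> [8 5 2]
Step 3: demand=4,sold=2 ship[1->2]=1 ship[0->1]=1 prod=3 -> [10 5 1]
Step 4: demand=4,sold=1 ship[1->2]=1 ship[0->1]=1 prod=3 -> [12 5 1]
Step 5: demand=4,sold=1 ship[1->2]=1 ship[0->1]=1 prod=3 -> [14 5 1]
Step 6: demand=4,sold=1 ship[1->2]=1 ship[0->1]=1 prod=3 -> [16 5 1]
Step 7: demand=4,sold=1 ship[1->2]=1 ship[0->1]=1 prod=3 -> [18 5 1]
Step 8: demand=4,sold=1 ship[1->2]=1 ship[0->1]=1 prod=3 -> [20 5 1]
Step 9: demand=4,sold=1 ship[1->2]=1 ship[0->1]=1 prod=3 -> [22 5 1]
Step 10: demand=4,sold=1 ship[1->2]=1 ship[0->1]=1 prod=3 -> [24 5 1]
Step 11: demand=4,sold=1 ship[1->2]=1 ship[0->1]=1 prod=3 -> [26 5 1]
Step 12: demand=4,sold=1 ship[1->2]=1 ship[0->1]=1 prod=3 -> [28 5 1]
First stockout at step 3

3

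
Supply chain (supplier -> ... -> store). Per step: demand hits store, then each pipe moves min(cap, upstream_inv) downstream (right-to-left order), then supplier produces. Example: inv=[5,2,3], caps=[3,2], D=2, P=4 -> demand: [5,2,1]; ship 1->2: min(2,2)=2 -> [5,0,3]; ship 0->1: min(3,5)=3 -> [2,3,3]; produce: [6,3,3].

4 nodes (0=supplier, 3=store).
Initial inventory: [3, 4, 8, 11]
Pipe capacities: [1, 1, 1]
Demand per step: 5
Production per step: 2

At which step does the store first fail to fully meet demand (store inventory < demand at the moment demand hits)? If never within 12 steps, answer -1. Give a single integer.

Step 1: demand=5,sold=5 ship[2->3]=1 ship[1->2]=1 ship[0->1]=1 prod=2 -> [4 4 8 7]
Step 2: demand=5,sold=5 ship[2->3]=1 ship[1->2]=1 ship[0->1]=1 prod=2 -> [5 4 8 3]
Step 3: demand=5,sold=3 ship[2->3]=1 ship[1->2]=1 ship[0->1]=1 prod=2 -> [6 4 8 1]
Step 4: demand=5,sold=1 ship[2->3]=1 ship[1->2]=1 ship[0->1]=1 prod=2 -> [7 4 8 1]
Step 5: demand=5,sold=1 ship[2->3]=1 ship[1->2]=1 ship[0->1]=1 prod=2 -> [8 4 8 1]
Step 6: demand=5,sold=1 ship[2->3]=1 ship[1->2]=1 ship[0->1]=1 prod=2 -> [9 4 8 1]
Step 7: demand=5,sold=1 ship[2->3]=1 ship[1->2]=1 ship[0->1]=1 prod=2 -> [10 4 8 1]
Step 8: demand=5,sold=1 ship[2->3]=1 ship[1->2]=1 ship[0->1]=1 prod=2 -> [11 4 8 1]
Step 9: demand=5,sold=1 ship[2->3]=1 ship[1->2]=1 ship[0->1]=1 prod=2 -> [12 4 8 1]
Step 10: demand=5,sold=1 ship[2->3]=1 ship[1->2]=1 ship[0->1]=1 prod=2 -> [13 4 8 1]
Step 11: demand=5,sold=1 ship[2->3]=1 ship[1->2]=1 ship[0->1]=1 prod=2 -> [14 4 8 1]
Step 12: demand=5,sold=1 ship[2->3]=1 ship[1->2]=1 ship[0->1]=1 prod=2 -> [15 4 8 1]
First stockout at step 3

3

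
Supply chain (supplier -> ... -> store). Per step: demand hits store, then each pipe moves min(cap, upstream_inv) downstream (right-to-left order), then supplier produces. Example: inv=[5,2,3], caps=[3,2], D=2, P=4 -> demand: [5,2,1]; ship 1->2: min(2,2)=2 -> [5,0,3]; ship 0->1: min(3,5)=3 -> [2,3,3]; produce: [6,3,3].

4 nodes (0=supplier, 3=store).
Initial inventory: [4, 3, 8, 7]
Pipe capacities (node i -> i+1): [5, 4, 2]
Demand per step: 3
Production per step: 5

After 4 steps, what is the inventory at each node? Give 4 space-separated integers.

Step 1: demand=3,sold=3 ship[2->3]=2 ship[1->2]=3 ship[0->1]=4 prod=5 -> inv=[5 4 9 6]
Step 2: demand=3,sold=3 ship[2->3]=2 ship[1->2]=4 ship[0->1]=5 prod=5 -> inv=[5 5 11 5]
Step 3: demand=3,sold=3 ship[2->3]=2 ship[1->2]=4 ship[0->1]=5 prod=5 -> inv=[5 6 13 4]
Step 4: demand=3,sold=3 ship[2->3]=2 ship[1->2]=4 ship[0->1]=5 prod=5 -> inv=[5 7 15 3]

5 7 15 3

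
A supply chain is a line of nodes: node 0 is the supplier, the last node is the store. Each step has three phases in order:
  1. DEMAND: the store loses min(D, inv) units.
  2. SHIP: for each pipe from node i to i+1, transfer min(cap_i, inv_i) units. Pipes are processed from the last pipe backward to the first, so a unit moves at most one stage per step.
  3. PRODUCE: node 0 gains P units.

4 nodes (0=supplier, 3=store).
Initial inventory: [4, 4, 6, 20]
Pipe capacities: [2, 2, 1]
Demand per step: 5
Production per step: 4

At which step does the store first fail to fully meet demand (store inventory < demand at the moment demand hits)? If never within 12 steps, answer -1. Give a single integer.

Step 1: demand=5,sold=5 ship[2->3]=1 ship[1->2]=2 ship[0->1]=2 prod=4 -> [6 4 7 16]
Step 2: demand=5,sold=5 ship[2->3]=1 ship[1->2]=2 ship[0->1]=2 prod=4 -> [8 4 8 12]
Step 3: demand=5,sold=5 ship[2->3]=1 ship[1->2]=2 ship[0->1]=2 prod=4 -> [10 4 9 8]
Step 4: demand=5,sold=5 ship[2->3]=1 ship[1->2]=2 ship[0->1]=2 prod=4 -> [12 4 10 4]
Step 5: demand=5,sold=4 ship[2->3]=1 ship[1->2]=2 ship[0->1]=2 prod=4 -> [14 4 11 1]
Step 6: demand=5,sold=1 ship[2->3]=1 ship[1->2]=2 ship[0->1]=2 prod=4 -> [16 4 12 1]
Step 7: demand=5,sold=1 ship[2->3]=1 ship[1->2]=2 ship[0->1]=2 prod=4 -> [18 4 13 1]
Step 8: demand=5,sold=1 ship[2->3]=1 ship[1->2]=2 ship[0->1]=2 prod=4 -> [20 4 14 1]
Step 9: demand=5,sold=1 ship[2->3]=1 ship[1->2]=2 ship[0->1]=2 prod=4 -> [22 4 15 1]
Step 10: demand=5,sold=1 ship[2->3]=1 ship[1->2]=2 ship[0->1]=2 prod=4 -> [24 4 16 1]
Step 11: demand=5,sold=1 ship[2->3]=1 ship[1->2]=2 ship[0->1]=2 prod=4 -> [26 4 17 1]
Step 12: demand=5,sold=1 ship[2->3]=1 ship[1->2]=2 ship[0->1]=2 prod=4 -> [28 4 18 1]
First stockout at step 5

5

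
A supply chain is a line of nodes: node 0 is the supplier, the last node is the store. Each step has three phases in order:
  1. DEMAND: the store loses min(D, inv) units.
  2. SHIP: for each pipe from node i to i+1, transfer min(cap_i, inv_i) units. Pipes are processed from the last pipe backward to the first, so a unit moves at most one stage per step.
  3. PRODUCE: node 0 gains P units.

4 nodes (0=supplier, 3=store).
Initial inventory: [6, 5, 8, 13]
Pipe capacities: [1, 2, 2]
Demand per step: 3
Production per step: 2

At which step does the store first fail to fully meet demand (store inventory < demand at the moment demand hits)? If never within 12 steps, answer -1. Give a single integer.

Step 1: demand=3,sold=3 ship[2->3]=2 ship[1->2]=2 ship[0->1]=1 prod=2 -> [7 4 8 12]
Step 2: demand=3,sold=3 ship[2->3]=2 ship[1->2]=2 ship[0->1]=1 prod=2 -> [8 3 8 11]
Step 3: demand=3,sold=3 ship[2->3]=2 ship[1->2]=2 ship[0->1]=1 prod=2 -> [9 2 8 10]
Step 4: demand=3,sold=3 ship[2->3]=2 ship[1->2]=2 ship[0->1]=1 prod=2 -> [10 1 8 9]
Step 5: demand=3,sold=3 ship[2->3]=2 ship[1->2]=1 ship[0->1]=1 prod=2 -> [11 1 7 8]
Step 6: demand=3,sold=3 ship[2->3]=2 ship[1->2]=1 ship[0->1]=1 prod=2 -> [12 1 6 7]
Step 7: demand=3,sold=3 ship[2->3]=2 ship[1->2]=1 ship[0->1]=1 prod=2 -> [13 1 5 6]
Step 8: demand=3,sold=3 ship[2->3]=2 ship[1->2]=1 ship[0->1]=1 prod=2 -> [14 1 4 5]
Step 9: demand=3,sold=3 ship[2->3]=2 ship[1->2]=1 ship[0->1]=1 prod=2 -> [15 1 3 4]
Step 10: demand=3,sold=3 ship[2->3]=2 ship[1->2]=1 ship[0->1]=1 prod=2 -> [16 1 2 3]
Step 11: demand=3,sold=3 ship[2->3]=2 ship[1->2]=1 ship[0->1]=1 prod=2 -> [17 1 1 2]
Step 12: demand=3,sold=2 ship[2->3]=1 ship[1->2]=1 ship[0->1]=1 prod=2 -> [18 1 1 1]
First stockout at step 12

12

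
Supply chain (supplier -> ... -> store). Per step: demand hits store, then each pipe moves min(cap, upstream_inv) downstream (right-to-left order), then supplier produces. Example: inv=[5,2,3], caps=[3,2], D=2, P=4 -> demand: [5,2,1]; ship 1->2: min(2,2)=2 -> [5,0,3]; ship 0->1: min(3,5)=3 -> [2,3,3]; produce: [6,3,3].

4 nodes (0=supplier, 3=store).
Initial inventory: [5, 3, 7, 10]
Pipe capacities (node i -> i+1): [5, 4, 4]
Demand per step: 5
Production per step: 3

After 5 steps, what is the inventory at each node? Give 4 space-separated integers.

Step 1: demand=5,sold=5 ship[2->3]=4 ship[1->2]=3 ship[0->1]=5 prod=3 -> inv=[3 5 6 9]
Step 2: demand=5,sold=5 ship[2->3]=4 ship[1->2]=4 ship[0->1]=3 prod=3 -> inv=[3 4 6 8]
Step 3: demand=5,sold=5 ship[2->3]=4 ship[1->2]=4 ship[0->1]=3 prod=3 -> inv=[3 3 6 7]
Step 4: demand=5,sold=5 ship[2->3]=4 ship[1->2]=3 ship[0->1]=3 prod=3 -> inv=[3 3 5 6]
Step 5: demand=5,sold=5 ship[2->3]=4 ship[1->2]=3 ship[0->1]=3 prod=3 -> inv=[3 3 4 5]

3 3 4 5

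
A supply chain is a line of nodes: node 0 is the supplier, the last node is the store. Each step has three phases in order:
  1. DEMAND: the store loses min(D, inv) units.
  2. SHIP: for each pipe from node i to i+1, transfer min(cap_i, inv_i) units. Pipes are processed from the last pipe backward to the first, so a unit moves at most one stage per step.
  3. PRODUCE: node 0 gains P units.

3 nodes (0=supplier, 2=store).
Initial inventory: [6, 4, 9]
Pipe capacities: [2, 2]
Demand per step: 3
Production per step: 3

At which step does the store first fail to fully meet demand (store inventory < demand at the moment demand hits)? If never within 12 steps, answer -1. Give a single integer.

Step 1: demand=3,sold=3 ship[1->2]=2 ship[0->1]=2 prod=3 -> [7 4 8]
Step 2: demand=3,sold=3 ship[1->2]=2 ship[0->1]=2 prod=3 -> [8 4 7]
Step 3: demand=3,sold=3 ship[1->2]=2 ship[0->1]=2 prod=3 -> [9 4 6]
Step 4: demand=3,sold=3 ship[1->2]=2 ship[0->1]=2 prod=3 -> [10 4 5]
Step 5: demand=3,sold=3 ship[1->2]=2 ship[0->1]=2 prod=3 -> [11 4 4]
Step 6: demand=3,sold=3 ship[1->2]=2 ship[0->1]=2 prod=3 -> [12 4 3]
Step 7: demand=3,sold=3 ship[1->2]=2 ship[0->1]=2 prod=3 -> [13 4 2]
Step 8: demand=3,sold=2 ship[1->2]=2 ship[0->1]=2 prod=3 -> [14 4 2]
Step 9: demand=3,sold=2 ship[1->2]=2 ship[0->1]=2 prod=3 -> [15 4 2]
Step 10: demand=3,sold=2 ship[1->2]=2 ship[0->1]=2 prod=3 -> [16 4 2]
Step 11: demand=3,sold=2 ship[1->2]=2 ship[0->1]=2 prod=3 -> [17 4 2]
Step 12: demand=3,sold=2 ship[1->2]=2 ship[0->1]=2 prod=3 -> [18 4 2]
First stockout at step 8

8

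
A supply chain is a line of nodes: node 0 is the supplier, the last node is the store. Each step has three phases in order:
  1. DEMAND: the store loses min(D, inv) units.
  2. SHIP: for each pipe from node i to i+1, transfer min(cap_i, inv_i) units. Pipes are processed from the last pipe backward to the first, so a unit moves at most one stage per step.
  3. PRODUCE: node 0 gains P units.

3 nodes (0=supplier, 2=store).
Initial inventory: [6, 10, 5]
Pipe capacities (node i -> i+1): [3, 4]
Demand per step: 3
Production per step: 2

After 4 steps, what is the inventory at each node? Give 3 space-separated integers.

Step 1: demand=3,sold=3 ship[1->2]=4 ship[0->1]=3 prod=2 -> inv=[5 9 6]
Step 2: demand=3,sold=3 ship[1->2]=4 ship[0->1]=3 prod=2 -> inv=[4 8 7]
Step 3: demand=3,sold=3 ship[1->2]=4 ship[0->1]=3 prod=2 -> inv=[3 7 8]
Step 4: demand=3,sold=3 ship[1->2]=4 ship[0->1]=3 prod=2 -> inv=[2 6 9]

2 6 9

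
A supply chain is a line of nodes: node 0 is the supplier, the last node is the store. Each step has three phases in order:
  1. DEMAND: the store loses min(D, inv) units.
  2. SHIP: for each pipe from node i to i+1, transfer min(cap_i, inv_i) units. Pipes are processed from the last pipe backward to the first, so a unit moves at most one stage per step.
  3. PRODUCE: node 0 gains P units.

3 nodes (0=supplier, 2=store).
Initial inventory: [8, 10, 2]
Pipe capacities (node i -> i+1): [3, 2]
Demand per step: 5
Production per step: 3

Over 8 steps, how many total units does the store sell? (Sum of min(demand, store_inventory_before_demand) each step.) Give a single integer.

Step 1: sold=2 (running total=2) -> [8 11 2]
Step 2: sold=2 (running total=4) -> [8 12 2]
Step 3: sold=2 (running total=6) -> [8 13 2]
Step 4: sold=2 (running total=8) -> [8 14 2]
Step 5: sold=2 (running total=10) -> [8 15 2]
Step 6: sold=2 (running total=12) -> [8 16 2]
Step 7: sold=2 (running total=14) -> [8 17 2]
Step 8: sold=2 (running total=16) -> [8 18 2]

Answer: 16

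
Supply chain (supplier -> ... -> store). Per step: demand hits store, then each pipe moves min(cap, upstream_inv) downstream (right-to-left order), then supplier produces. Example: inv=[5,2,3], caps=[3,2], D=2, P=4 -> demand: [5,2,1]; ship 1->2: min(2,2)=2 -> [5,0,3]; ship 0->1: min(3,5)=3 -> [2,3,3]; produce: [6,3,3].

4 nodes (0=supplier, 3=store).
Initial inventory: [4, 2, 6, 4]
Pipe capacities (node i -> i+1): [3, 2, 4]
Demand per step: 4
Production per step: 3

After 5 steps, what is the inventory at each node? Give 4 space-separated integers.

Step 1: demand=4,sold=4 ship[2->3]=4 ship[1->2]=2 ship[0->1]=3 prod=3 -> inv=[4 3 4 4]
Step 2: demand=4,sold=4 ship[2->3]=4 ship[1->2]=2 ship[0->1]=3 prod=3 -> inv=[4 4 2 4]
Step 3: demand=4,sold=4 ship[2->3]=2 ship[1->2]=2 ship[0->1]=3 prod=3 -> inv=[4 5 2 2]
Step 4: demand=4,sold=2 ship[2->3]=2 ship[1->2]=2 ship[0->1]=3 prod=3 -> inv=[4 6 2 2]
Step 5: demand=4,sold=2 ship[2->3]=2 ship[1->2]=2 ship[0->1]=3 prod=3 -> inv=[4 7 2 2]

4 7 2 2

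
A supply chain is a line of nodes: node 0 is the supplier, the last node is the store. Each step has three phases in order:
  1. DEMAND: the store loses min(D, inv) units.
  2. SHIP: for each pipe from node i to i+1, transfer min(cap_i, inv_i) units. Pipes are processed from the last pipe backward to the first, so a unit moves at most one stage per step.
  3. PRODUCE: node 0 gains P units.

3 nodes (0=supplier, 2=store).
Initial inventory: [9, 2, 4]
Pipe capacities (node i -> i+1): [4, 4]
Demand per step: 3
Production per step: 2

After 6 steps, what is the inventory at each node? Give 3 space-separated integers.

Step 1: demand=3,sold=3 ship[1->2]=2 ship[0->1]=4 prod=2 -> inv=[7 4 3]
Step 2: demand=3,sold=3 ship[1->2]=4 ship[0->1]=4 prod=2 -> inv=[5 4 4]
Step 3: demand=3,sold=3 ship[1->2]=4 ship[0->1]=4 prod=2 -> inv=[3 4 5]
Step 4: demand=3,sold=3 ship[1->2]=4 ship[0->1]=3 prod=2 -> inv=[2 3 6]
Step 5: demand=3,sold=3 ship[1->2]=3 ship[0->1]=2 prod=2 -> inv=[2 2 6]
Step 6: demand=3,sold=3 ship[1->2]=2 ship[0->1]=2 prod=2 -> inv=[2 2 5]

2 2 5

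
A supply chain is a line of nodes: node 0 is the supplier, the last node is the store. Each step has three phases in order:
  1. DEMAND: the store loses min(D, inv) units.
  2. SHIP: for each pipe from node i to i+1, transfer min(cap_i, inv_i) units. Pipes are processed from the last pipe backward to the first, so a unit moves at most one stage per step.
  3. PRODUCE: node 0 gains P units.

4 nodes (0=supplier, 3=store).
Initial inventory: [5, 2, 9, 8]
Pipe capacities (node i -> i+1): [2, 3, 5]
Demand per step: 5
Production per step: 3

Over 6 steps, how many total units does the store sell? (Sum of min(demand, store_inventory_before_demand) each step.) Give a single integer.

Step 1: sold=5 (running total=5) -> [6 2 6 8]
Step 2: sold=5 (running total=10) -> [7 2 3 8]
Step 3: sold=5 (running total=15) -> [8 2 2 6]
Step 4: sold=5 (running total=20) -> [9 2 2 3]
Step 5: sold=3 (running total=23) -> [10 2 2 2]
Step 6: sold=2 (running total=25) -> [11 2 2 2]

Answer: 25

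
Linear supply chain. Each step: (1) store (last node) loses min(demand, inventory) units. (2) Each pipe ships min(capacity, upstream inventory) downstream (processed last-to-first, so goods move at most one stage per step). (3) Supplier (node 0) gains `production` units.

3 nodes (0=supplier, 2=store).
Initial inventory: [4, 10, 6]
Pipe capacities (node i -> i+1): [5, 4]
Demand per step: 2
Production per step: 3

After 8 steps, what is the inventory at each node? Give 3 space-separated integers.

Step 1: demand=2,sold=2 ship[1->2]=4 ship[0->1]=4 prod=3 -> inv=[3 10 8]
Step 2: demand=2,sold=2 ship[1->2]=4 ship[0->1]=3 prod=3 -> inv=[3 9 10]
Step 3: demand=2,sold=2 ship[1->2]=4 ship[0->1]=3 prod=3 -> inv=[3 8 12]
Step 4: demand=2,sold=2 ship[1->2]=4 ship[0->1]=3 prod=3 -> inv=[3 7 14]
Step 5: demand=2,sold=2 ship[1->2]=4 ship[0->1]=3 prod=3 -> inv=[3 6 16]
Step 6: demand=2,sold=2 ship[1->2]=4 ship[0->1]=3 prod=3 -> inv=[3 5 18]
Step 7: demand=2,sold=2 ship[1->2]=4 ship[0->1]=3 prod=3 -> inv=[3 4 20]
Step 8: demand=2,sold=2 ship[1->2]=4 ship[0->1]=3 prod=3 -> inv=[3 3 22]

3 3 22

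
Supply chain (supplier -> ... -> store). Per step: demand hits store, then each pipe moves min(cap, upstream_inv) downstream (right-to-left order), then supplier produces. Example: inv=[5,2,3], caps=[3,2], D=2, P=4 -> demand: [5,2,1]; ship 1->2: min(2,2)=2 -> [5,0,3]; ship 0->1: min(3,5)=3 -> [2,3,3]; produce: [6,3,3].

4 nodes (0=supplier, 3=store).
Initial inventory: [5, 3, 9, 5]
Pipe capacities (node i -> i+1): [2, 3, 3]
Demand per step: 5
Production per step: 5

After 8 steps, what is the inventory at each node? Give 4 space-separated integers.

Step 1: demand=5,sold=5 ship[2->3]=3 ship[1->2]=3 ship[0->1]=2 prod=5 -> inv=[8 2 9 3]
Step 2: demand=5,sold=3 ship[2->3]=3 ship[1->2]=2 ship[0->1]=2 prod=5 -> inv=[11 2 8 3]
Step 3: demand=5,sold=3 ship[2->3]=3 ship[1->2]=2 ship[0->1]=2 prod=5 -> inv=[14 2 7 3]
Step 4: demand=5,sold=3 ship[2->3]=3 ship[1->2]=2 ship[0->1]=2 prod=5 -> inv=[17 2 6 3]
Step 5: demand=5,sold=3 ship[2->3]=3 ship[1->2]=2 ship[0->1]=2 prod=5 -> inv=[20 2 5 3]
Step 6: demand=5,sold=3 ship[2->3]=3 ship[1->2]=2 ship[0->1]=2 prod=5 -> inv=[23 2 4 3]
Step 7: demand=5,sold=3 ship[2->3]=3 ship[1->2]=2 ship[0->1]=2 prod=5 -> inv=[26 2 3 3]
Step 8: demand=5,sold=3 ship[2->3]=3 ship[1->2]=2 ship[0->1]=2 prod=5 -> inv=[29 2 2 3]

29 2 2 3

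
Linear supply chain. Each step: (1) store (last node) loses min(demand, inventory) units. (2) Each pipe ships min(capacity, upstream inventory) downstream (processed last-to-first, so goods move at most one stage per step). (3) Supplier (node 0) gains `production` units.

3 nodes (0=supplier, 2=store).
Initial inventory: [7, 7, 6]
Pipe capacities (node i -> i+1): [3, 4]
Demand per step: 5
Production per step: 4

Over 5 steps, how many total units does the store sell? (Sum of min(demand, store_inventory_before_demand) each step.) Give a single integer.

Answer: 22

Derivation:
Step 1: sold=5 (running total=5) -> [8 6 5]
Step 2: sold=5 (running total=10) -> [9 5 4]
Step 3: sold=4 (running total=14) -> [10 4 4]
Step 4: sold=4 (running total=18) -> [11 3 4]
Step 5: sold=4 (running total=22) -> [12 3 3]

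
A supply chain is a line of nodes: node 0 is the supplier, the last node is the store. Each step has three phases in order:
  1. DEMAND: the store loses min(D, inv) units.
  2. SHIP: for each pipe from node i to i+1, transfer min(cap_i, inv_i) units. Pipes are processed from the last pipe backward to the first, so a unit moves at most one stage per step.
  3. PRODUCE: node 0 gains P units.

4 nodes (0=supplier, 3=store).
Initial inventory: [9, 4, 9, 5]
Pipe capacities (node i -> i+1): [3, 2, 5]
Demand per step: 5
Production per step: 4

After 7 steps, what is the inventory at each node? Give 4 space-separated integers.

Step 1: demand=5,sold=5 ship[2->3]=5 ship[1->2]=2 ship[0->1]=3 prod=4 -> inv=[10 5 6 5]
Step 2: demand=5,sold=5 ship[2->3]=5 ship[1->2]=2 ship[0->1]=3 prod=4 -> inv=[11 6 3 5]
Step 3: demand=5,sold=5 ship[2->3]=3 ship[1->2]=2 ship[0->1]=3 prod=4 -> inv=[12 7 2 3]
Step 4: demand=5,sold=3 ship[2->3]=2 ship[1->2]=2 ship[0->1]=3 prod=4 -> inv=[13 8 2 2]
Step 5: demand=5,sold=2 ship[2->3]=2 ship[1->2]=2 ship[0->1]=3 prod=4 -> inv=[14 9 2 2]
Step 6: demand=5,sold=2 ship[2->3]=2 ship[1->2]=2 ship[0->1]=3 prod=4 -> inv=[15 10 2 2]
Step 7: demand=5,sold=2 ship[2->3]=2 ship[1->2]=2 ship[0->1]=3 prod=4 -> inv=[16 11 2 2]

16 11 2 2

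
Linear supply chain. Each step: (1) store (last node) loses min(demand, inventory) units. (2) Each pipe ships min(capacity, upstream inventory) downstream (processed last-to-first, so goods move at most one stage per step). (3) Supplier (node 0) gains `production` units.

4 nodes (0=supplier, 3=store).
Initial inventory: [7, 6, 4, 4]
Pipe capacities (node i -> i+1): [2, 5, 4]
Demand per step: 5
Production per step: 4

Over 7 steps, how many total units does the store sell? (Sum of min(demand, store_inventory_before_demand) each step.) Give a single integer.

Answer: 22

Derivation:
Step 1: sold=4 (running total=4) -> [9 3 5 4]
Step 2: sold=4 (running total=8) -> [11 2 4 4]
Step 3: sold=4 (running total=12) -> [13 2 2 4]
Step 4: sold=4 (running total=16) -> [15 2 2 2]
Step 5: sold=2 (running total=18) -> [17 2 2 2]
Step 6: sold=2 (running total=20) -> [19 2 2 2]
Step 7: sold=2 (running total=22) -> [21 2 2 2]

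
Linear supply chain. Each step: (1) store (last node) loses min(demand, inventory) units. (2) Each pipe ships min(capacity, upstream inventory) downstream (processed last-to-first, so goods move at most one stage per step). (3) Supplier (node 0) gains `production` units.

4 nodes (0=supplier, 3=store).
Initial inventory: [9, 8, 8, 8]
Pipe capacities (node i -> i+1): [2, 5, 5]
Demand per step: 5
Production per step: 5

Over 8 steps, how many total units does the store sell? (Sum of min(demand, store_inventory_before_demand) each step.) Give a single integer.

Answer: 34

Derivation:
Step 1: sold=5 (running total=5) -> [12 5 8 8]
Step 2: sold=5 (running total=10) -> [15 2 8 8]
Step 3: sold=5 (running total=15) -> [18 2 5 8]
Step 4: sold=5 (running total=20) -> [21 2 2 8]
Step 5: sold=5 (running total=25) -> [24 2 2 5]
Step 6: sold=5 (running total=30) -> [27 2 2 2]
Step 7: sold=2 (running total=32) -> [30 2 2 2]
Step 8: sold=2 (running total=34) -> [33 2 2 2]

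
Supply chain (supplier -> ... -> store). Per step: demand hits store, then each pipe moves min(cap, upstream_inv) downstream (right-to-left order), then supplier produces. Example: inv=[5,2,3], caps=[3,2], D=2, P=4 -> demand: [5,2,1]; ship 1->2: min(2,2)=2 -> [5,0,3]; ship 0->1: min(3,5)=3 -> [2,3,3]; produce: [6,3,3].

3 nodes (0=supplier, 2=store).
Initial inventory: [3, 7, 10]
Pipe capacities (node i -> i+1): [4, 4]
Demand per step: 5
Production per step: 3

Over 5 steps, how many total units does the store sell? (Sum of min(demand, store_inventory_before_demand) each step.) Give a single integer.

Answer: 25

Derivation:
Step 1: sold=5 (running total=5) -> [3 6 9]
Step 2: sold=5 (running total=10) -> [3 5 8]
Step 3: sold=5 (running total=15) -> [3 4 7]
Step 4: sold=5 (running total=20) -> [3 3 6]
Step 5: sold=5 (running total=25) -> [3 3 4]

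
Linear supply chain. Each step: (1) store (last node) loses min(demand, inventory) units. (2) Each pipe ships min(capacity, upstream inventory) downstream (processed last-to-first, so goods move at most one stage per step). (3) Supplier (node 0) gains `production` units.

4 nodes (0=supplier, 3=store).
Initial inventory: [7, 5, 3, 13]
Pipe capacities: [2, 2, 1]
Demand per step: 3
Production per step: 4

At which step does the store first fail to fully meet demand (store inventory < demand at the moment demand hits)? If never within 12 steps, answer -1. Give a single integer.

Step 1: demand=3,sold=3 ship[2->3]=1 ship[1->2]=2 ship[0->1]=2 prod=4 -> [9 5 4 11]
Step 2: demand=3,sold=3 ship[2->3]=1 ship[1->2]=2 ship[0->1]=2 prod=4 -> [11 5 5 9]
Step 3: demand=3,sold=3 ship[2->3]=1 ship[1->2]=2 ship[0->1]=2 prod=4 -> [13 5 6 7]
Step 4: demand=3,sold=3 ship[2->3]=1 ship[1->2]=2 ship[0->1]=2 prod=4 -> [15 5 7 5]
Step 5: demand=3,sold=3 ship[2->3]=1 ship[1->2]=2 ship[0->1]=2 prod=4 -> [17 5 8 3]
Step 6: demand=3,sold=3 ship[2->3]=1 ship[1->2]=2 ship[0->1]=2 prod=4 -> [19 5 9 1]
Step 7: demand=3,sold=1 ship[2->3]=1 ship[1->2]=2 ship[0->1]=2 prod=4 -> [21 5 10 1]
Step 8: demand=3,sold=1 ship[2->3]=1 ship[1->2]=2 ship[0->1]=2 prod=4 -> [23 5 11 1]
Step 9: demand=3,sold=1 ship[2->3]=1 ship[1->2]=2 ship[0->1]=2 prod=4 -> [25 5 12 1]
Step 10: demand=3,sold=1 ship[2->3]=1 ship[1->2]=2 ship[0->1]=2 prod=4 -> [27 5 13 1]
Step 11: demand=3,sold=1 ship[2->3]=1 ship[1->2]=2 ship[0->1]=2 prod=4 -> [29 5 14 1]
Step 12: demand=3,sold=1 ship[2->3]=1 ship[1->2]=2 ship[0->1]=2 prod=4 -> [31 5 15 1]
First stockout at step 7

7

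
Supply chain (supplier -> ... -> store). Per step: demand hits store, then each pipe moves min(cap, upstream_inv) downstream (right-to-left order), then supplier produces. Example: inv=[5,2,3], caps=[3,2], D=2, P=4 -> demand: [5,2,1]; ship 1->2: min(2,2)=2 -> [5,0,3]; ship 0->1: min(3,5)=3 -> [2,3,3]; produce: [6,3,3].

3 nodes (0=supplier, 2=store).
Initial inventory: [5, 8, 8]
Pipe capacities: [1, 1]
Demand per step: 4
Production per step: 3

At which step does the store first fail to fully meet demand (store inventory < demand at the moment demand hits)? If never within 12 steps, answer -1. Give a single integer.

Step 1: demand=4,sold=4 ship[1->2]=1 ship[0->1]=1 prod=3 -> [7 8 5]
Step 2: demand=4,sold=4 ship[1->2]=1 ship[0->1]=1 prod=3 -> [9 8 2]
Step 3: demand=4,sold=2 ship[1->2]=1 ship[0->1]=1 prod=3 -> [11 8 1]
Step 4: demand=4,sold=1 ship[1->2]=1 ship[0->1]=1 prod=3 -> [13 8 1]
Step 5: demand=4,sold=1 ship[1->2]=1 ship[0->1]=1 prod=3 -> [15 8 1]
Step 6: demand=4,sold=1 ship[1->2]=1 ship[0->1]=1 prod=3 -> [17 8 1]
Step 7: demand=4,sold=1 ship[1->2]=1 ship[0->1]=1 prod=3 -> [19 8 1]
Step 8: demand=4,sold=1 ship[1->2]=1 ship[0->1]=1 prod=3 -> [21 8 1]
Step 9: demand=4,sold=1 ship[1->2]=1 ship[0->1]=1 prod=3 -> [23 8 1]
Step 10: demand=4,sold=1 ship[1->2]=1 ship[0->1]=1 prod=3 -> [25 8 1]
Step 11: demand=4,sold=1 ship[1->2]=1 ship[0->1]=1 prod=3 -> [27 8 1]
Step 12: demand=4,sold=1 ship[1->2]=1 ship[0->1]=1 prod=3 -> [29 8 1]
First stockout at step 3

3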